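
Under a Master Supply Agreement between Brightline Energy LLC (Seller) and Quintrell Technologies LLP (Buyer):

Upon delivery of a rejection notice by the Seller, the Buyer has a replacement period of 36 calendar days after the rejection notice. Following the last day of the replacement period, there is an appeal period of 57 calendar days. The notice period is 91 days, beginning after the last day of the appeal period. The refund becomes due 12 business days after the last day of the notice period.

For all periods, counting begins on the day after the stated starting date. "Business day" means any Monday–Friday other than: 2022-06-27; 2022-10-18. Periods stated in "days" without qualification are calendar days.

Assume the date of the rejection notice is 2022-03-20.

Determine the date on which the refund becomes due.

The last day of the replacement period: 36 calendar days after 2022-03-20 is 2022-04-25.
Adding 57 calendar days to 2022-04-25 gives 2022-06-21, which is the last day of the appeal period.
The last day of the notice period: 2022-06-21 + 91 days = 2022-09-20.
From Tuesday, 2022-09-20, 12 business days (Sep 21, Sep 22, Sep 23, Sep 26, …, Oct 4, Oct 5, Oct 6, skipping weekends) brings us to Thursday, 2022-10-06, which is the date on which the refund becomes due.

2022-10-06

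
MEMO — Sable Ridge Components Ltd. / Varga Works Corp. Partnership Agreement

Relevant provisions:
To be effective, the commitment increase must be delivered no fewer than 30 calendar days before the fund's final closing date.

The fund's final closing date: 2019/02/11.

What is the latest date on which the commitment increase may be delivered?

2019/01/12

Counting back 30 calendar days from 2019/02/11 gives 2019/01/12.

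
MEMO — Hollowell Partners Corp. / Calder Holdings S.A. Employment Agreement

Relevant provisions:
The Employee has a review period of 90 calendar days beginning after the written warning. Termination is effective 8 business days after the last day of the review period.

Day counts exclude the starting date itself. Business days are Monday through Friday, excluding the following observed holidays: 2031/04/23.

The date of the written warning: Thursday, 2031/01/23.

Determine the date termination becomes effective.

2031/05/05

The last day of the review period: 2031/01/23 + 90 days = 2031/04/23.
From Wednesday, 2031/04/23, 8 business days (Apr 24, Apr 25, Apr 28, Apr 29, Apr 30, May 1, May 2, May 5, skipping weekends) brings us to Monday, 2031/05/05, which is the date termination becomes effective.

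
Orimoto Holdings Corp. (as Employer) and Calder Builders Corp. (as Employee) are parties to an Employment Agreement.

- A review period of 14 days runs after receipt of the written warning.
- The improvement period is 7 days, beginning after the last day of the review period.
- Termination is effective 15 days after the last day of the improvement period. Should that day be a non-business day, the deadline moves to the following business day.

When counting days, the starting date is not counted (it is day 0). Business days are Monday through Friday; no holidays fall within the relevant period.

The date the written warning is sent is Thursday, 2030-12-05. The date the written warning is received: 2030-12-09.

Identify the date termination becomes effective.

2031-01-14

The last day of the review period: 14 calendar days after 2030-12-09 is 2030-12-23.
The last day of the improvement period: 7 calendar days after 2030-12-23 is 2030-12-30.
The date termination becomes effective: 15 calendar days after 2030-12-30 is 2031-01-14. 2031-01-14 is a Tuesday, so no roll-forward applies.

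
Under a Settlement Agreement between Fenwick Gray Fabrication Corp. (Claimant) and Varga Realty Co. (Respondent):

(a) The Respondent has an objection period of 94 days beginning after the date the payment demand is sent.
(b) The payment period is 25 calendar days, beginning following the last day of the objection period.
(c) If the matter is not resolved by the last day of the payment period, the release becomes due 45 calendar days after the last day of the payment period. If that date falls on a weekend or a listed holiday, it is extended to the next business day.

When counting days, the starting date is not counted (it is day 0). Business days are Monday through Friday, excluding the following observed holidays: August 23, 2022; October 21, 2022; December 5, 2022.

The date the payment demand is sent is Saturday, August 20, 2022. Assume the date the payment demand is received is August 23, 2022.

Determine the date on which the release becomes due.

January 31, 2023

The last day of the objection period: 94 calendar days after August 20, 2022 is November 22, 2022.
The last day of the payment period: 25 calendar days after November 22, 2022 is December 17, 2022.
The date on which the release becomes due: December 17, 2022 + 45 days = January 31, 2023. January 31, 2023 is a Tuesday and is not a listed holiday, so no roll-forward applies.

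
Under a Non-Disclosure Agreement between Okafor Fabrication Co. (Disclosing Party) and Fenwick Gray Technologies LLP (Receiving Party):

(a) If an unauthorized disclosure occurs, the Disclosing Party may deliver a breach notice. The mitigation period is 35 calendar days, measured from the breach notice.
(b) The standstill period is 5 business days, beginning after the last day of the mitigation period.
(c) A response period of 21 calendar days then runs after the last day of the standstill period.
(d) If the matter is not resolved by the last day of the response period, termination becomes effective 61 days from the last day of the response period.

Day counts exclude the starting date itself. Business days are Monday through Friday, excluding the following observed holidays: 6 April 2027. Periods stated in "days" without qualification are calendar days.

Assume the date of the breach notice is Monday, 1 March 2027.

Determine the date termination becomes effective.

4 July 2027

The last day of the mitigation period: 1 March 2027 + 35 days = 5 April 2027.
From Monday, 5 April 2027, 5 business days (Apr 7, Apr 8, Apr 9, Apr 12, Apr 13, skipping weekends and the listed holiday on Apr 6) brings us to Tuesday, 13 April 2027, which is the last day of the standstill period.
The last day of the response period: 21 calendar days after 13 April 2027 is 4 May 2027.
The date termination becomes effective: 61 calendar days after 4 May 2027 is 4 July 2027.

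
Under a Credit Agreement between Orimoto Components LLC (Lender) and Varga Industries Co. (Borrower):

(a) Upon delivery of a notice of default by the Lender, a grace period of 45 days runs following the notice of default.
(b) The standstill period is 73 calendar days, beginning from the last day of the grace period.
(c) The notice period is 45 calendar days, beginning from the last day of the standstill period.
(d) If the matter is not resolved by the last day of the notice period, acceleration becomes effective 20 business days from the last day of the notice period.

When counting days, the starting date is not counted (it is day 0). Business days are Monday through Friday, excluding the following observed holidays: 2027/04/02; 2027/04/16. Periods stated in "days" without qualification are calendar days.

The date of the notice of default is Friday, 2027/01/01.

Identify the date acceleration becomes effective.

2027/07/09

Adding 45 calendar days to 2027/01/01 gives 2027/02/15, which is the last day of the grace period.
The last day of the standstill period: 2027/02/15 + 73 days = 2027/04/29.
The last day of the notice period: 45 calendar days after 2027/04/29 is 2027/06/13.
The date acceleration becomes effective: 20 business days after Sunday, 2027/06/13, skipping weekends — Jun 14, Jun 15, Jun 16, Jun 17, …, Jul 7, Jul 8, Jul 9 — lands on Friday, 2027/07/09.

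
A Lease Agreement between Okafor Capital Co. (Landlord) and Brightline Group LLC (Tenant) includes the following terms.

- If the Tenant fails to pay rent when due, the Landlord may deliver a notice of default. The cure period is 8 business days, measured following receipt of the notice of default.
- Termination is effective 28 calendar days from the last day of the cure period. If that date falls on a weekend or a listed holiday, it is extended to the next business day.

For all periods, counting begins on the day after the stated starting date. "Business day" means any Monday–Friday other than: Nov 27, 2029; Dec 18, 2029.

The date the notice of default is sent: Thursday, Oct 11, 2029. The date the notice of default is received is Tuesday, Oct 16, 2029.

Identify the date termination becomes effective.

Nov 23, 2029

The last day of the cure period: 8 business days after Tuesday, Oct 16, 2029, skipping weekends — Oct 17, Oct 18, Oct 19, Oct 22, Oct 23, Oct 24, Oct 25, Oct 26 — lands on Friday, Oct 26, 2029.
Adding 28 calendar days to Oct 26, 2029 gives Nov 23, 2029, which is the date termination becomes effective. Nov 23, 2029 is a Friday and is not a listed holiday, so no roll-forward applies.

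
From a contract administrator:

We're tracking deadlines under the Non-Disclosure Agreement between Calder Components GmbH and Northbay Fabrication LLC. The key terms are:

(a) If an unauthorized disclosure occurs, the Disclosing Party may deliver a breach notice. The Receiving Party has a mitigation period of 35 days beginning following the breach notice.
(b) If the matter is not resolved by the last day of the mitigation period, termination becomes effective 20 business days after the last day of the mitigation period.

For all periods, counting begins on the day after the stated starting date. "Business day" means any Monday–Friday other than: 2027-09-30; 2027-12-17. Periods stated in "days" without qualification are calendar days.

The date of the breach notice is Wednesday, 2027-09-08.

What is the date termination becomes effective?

Adding 35 calendar days to 2027-09-08 gives 2027-10-13, which is the last day of the mitigation period.
From Wednesday, 2027-10-13, 20 business days (Oct 14, Oct 15, Oct 18, Oct 19, …, Nov 8, Nov 9, Nov 10, skipping weekends) brings us to Wednesday, 2027-11-10, which is the date termination becomes effective.

2027-11-10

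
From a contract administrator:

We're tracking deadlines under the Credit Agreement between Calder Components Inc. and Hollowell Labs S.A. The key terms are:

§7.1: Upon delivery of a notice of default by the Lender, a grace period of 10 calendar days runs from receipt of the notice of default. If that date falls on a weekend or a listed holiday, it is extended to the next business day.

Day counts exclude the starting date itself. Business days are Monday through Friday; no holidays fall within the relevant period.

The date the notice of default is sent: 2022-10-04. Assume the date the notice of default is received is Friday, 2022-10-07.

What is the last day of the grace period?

Adding 10 calendar days to 2022-10-07 gives 2022-10-17, which is the last day of the grace period. 2022-10-17 is a Monday, so no roll-forward applies.

2022-10-17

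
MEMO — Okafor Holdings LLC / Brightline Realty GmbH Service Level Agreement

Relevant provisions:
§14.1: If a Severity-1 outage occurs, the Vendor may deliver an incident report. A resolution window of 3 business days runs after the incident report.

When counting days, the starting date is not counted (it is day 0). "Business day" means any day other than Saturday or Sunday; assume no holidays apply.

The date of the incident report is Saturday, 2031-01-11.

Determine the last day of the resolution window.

From Saturday, 2031-01-11, 3 business days (Jan 13, Jan 14, Jan 15, skipping weekends) brings us to Wednesday, 2031-01-15, which is the last day of the resolution window.

2031-01-15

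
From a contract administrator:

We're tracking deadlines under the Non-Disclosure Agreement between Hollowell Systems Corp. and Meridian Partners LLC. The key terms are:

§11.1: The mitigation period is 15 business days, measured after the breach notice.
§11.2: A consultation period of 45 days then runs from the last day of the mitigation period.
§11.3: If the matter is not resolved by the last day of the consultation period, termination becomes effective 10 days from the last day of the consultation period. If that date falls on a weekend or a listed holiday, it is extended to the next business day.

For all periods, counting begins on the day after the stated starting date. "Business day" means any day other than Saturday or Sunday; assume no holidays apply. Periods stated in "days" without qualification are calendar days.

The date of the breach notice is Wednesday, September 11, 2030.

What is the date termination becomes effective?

November 26, 2030

The last day of the mitigation period: counting 15 business days from Wednesday, September 11, 2030 (Sep 12, Sep 13, Sep 16, Sep 17, …, Sep 30, Oct 1, Oct 2, skipping weekends) reaches Wednesday, October 2, 2030.
Adding 45 calendar days to October 2, 2030 gives November 16, 2030, which is the last day of the consultation period.
Adding 10 calendar days to November 16, 2030 gives November 26, 2030, which is the date termination becomes effective. November 26, 2030 is a Tuesday, so no roll-forward applies.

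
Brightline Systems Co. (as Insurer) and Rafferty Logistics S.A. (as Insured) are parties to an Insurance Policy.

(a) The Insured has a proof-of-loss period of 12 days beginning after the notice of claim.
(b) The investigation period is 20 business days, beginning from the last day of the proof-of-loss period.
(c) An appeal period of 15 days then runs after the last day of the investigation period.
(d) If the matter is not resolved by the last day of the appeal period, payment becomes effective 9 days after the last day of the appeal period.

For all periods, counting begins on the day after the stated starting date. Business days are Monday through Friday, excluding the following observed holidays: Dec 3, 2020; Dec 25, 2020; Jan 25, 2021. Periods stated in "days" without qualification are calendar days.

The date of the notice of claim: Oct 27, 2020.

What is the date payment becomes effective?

The last day of the proof-of-loss period: Oct 27, 2020 + 12 days = Nov 8, 2020.
The last day of the investigation period: counting 20 business days from Sunday, Nov 8, 2020 (Nov 9, Nov 10, Nov 11, Nov 12, …, Dec 2, Dec 4, Dec 7, skipping weekends and the listed holiday on Dec 3) reaches Monday, Dec 7, 2020.
The last day of the appeal period: Dec 7, 2020 + 15 days = Dec 22, 2020.
The date payment becomes effective: Dec 22, 2020 + 9 days = Dec 31, 2020.

Dec 31, 2020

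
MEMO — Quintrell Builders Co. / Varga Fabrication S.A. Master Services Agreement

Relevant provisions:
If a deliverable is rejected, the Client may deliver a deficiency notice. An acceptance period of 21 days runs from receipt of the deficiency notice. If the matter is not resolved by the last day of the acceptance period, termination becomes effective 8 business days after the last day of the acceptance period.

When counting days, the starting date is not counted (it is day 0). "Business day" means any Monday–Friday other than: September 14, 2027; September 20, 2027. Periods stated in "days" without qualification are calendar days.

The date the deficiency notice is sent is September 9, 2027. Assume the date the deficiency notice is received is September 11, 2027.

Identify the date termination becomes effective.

The last day of the acceptance period: 21 calendar days after September 11, 2027 is October 2, 2027.
The date termination becomes effective: 8 business days after Saturday, October 2, 2027, skipping weekends — Oct 4, Oct 5, Oct 6, Oct 7, Oct 8, Oct 11, Oct 12, Oct 13 — lands on Wednesday, October 13, 2027.

October 13, 2027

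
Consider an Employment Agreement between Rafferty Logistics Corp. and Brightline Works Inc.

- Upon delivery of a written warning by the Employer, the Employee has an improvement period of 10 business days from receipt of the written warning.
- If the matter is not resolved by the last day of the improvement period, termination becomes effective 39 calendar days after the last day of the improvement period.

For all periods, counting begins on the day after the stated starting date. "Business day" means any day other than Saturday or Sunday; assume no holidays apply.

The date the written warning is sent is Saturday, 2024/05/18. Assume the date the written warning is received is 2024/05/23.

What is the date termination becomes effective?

2024/07/15

The last day of the improvement period: counting 10 business days from Thursday, 2024/05/23 (May 24, May 27, May 28, May 29, May 30, May 31, Jun 3, Jun 4, Jun 5, Jun 6, skipping weekends) reaches Thursday, 2024/06/06.
Adding 39 calendar days to 2024/06/06 gives 2024/07/15, which is the date termination becomes effective.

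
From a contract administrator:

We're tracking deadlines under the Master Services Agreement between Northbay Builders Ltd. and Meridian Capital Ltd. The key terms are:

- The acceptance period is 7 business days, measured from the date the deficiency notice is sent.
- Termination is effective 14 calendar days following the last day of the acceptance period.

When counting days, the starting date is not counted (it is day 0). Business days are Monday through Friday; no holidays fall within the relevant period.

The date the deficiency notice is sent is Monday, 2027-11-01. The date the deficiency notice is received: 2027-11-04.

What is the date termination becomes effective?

2027-11-24

From Monday, 2027-11-01, 7 business days (Nov 2, Nov 3, Nov 4, Nov 5, Nov 8, Nov 9, Nov 10, skipping weekends) brings us to Wednesday, 2027-11-10, which is the last day of the acceptance period.
The date termination becomes effective: 14 calendar days after 2027-11-10 is 2027-11-24.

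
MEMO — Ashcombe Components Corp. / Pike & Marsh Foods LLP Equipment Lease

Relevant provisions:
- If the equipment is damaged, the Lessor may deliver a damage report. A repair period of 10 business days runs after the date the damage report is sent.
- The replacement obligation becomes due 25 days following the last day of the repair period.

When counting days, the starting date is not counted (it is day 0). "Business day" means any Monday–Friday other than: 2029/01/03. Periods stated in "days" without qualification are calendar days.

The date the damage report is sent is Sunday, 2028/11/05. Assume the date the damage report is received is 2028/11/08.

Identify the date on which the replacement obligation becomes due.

The last day of the repair period: counting 10 business days from Sunday, 2028/11/05 (Nov 6, Nov 7, Nov 8, Nov 9, Nov 10, Nov 13, Nov 14, Nov 15, Nov 16, Nov 17, skipping weekends) reaches Friday, 2028/11/17.
The date on which the replacement obligation becomes due: 25 calendar days after 2028/11/17 is 2028/12/12.

2028/12/12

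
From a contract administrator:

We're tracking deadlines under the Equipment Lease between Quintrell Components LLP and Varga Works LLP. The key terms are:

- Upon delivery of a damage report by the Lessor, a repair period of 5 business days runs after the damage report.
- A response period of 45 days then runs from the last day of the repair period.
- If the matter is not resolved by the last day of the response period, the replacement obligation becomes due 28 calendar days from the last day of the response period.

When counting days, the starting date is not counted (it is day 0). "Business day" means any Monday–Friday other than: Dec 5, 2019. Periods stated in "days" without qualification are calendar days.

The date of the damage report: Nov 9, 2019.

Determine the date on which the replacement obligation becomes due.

Jan 27, 2020

The last day of the repair period: counting 5 business days from Saturday, Nov 9, 2019 (Nov 11, Nov 12, Nov 13, Nov 14, Nov 15, skipping weekends) reaches Friday, Nov 15, 2019.
The last day of the response period: Nov 15, 2019 + 45 days = Dec 30, 2019.
The date on which the replacement obligation becomes due: Dec 30, 2019 + 28 days = Jan 27, 2020.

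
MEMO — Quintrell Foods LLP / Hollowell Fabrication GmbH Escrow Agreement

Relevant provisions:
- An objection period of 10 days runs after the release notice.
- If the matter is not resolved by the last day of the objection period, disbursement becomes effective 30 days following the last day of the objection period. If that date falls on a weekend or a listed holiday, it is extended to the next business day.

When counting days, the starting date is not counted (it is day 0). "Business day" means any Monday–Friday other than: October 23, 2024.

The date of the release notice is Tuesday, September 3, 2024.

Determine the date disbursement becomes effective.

Adding 10 calendar days to September 3, 2024 gives September 13, 2024, which is the last day of the objection period.
The date disbursement becomes effective: 30 calendar days after September 13, 2024 is October 13, 2024. That falls on a Sunday, so it rolls to the next business day, Monday, October 14, 2024.

October 14, 2024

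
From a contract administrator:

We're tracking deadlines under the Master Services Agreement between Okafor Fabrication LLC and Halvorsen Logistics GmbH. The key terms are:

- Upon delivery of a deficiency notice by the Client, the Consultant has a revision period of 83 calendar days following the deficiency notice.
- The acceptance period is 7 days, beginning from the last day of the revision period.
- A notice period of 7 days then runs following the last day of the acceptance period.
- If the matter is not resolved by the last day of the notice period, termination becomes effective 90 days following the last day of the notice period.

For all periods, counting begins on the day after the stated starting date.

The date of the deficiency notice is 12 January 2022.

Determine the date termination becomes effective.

Adding 83 calendar days to 12 January 2022 gives 5 April 2022, which is the last day of the revision period.
The last day of the acceptance period: 5 April 2022 + 7 days = 12 April 2022.
The last day of the notice period: 12 April 2022 + 7 days = 19 April 2022.
The date termination becomes effective: 19 April 2022 + 90 days = 18 July 2022.

18 July 2022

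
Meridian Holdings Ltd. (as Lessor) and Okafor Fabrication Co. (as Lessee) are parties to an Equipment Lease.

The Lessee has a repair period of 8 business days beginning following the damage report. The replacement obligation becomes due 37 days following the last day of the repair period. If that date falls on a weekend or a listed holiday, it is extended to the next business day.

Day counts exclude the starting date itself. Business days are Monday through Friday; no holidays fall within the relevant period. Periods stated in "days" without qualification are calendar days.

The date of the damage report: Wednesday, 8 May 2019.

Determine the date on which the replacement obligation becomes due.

The last day of the repair period: counting 8 business days from Wednesday, 8 May 2019 (May 9, May 10, May 13, May 14, May 15, May 16, May 17, May 20, skipping weekends) reaches Monday, 20 May 2019.
The date on which the replacement obligation becomes due: 37 calendar days after 20 May 2019 is 26 June 2019. 26 June 2019 is a Wednesday, so no roll-forward applies.

26 June 2019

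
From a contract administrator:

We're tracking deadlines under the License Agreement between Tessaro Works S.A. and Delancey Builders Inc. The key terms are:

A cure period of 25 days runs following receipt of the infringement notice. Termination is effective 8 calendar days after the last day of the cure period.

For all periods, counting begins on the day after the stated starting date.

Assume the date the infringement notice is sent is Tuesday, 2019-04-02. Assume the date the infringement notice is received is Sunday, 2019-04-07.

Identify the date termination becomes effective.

Adding 25 calendar days to 2019-04-07 gives 2019-05-02, which is the last day of the cure period.
Adding 8 calendar days to 2019-05-02 gives 2019-05-10, which is the date termination becomes effective.

2019-05-10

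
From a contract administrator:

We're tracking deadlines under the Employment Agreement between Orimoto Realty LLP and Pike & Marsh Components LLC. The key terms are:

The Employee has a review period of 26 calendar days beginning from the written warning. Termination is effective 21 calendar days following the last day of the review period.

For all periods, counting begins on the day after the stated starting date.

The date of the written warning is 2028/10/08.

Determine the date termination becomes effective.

2028/11/24

The last day of the review period: 2028/10/08 + 26 days = 2028/11/03.
The date termination becomes effective: 2028/11/03 + 21 days = 2028/11/24.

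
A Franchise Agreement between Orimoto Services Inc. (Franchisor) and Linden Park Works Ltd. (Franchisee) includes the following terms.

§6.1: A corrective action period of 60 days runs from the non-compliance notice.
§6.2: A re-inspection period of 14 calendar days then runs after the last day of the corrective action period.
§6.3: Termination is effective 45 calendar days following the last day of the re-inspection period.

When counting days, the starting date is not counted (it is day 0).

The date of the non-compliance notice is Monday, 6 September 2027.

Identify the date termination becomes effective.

Adding 60 calendar days to 6 September 2027 gives 5 November 2027, which is the last day of the corrective action period.
The last day of the re-inspection period: 5 November 2027 + 14 days = 19 November 2027.
The date termination becomes effective: 19 November 2027 + 45 days = 3 January 2028.

3 January 2028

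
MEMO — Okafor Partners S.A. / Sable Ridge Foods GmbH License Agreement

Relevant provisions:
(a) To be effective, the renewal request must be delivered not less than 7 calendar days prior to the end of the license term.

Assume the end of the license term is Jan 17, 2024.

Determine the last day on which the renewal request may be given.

Jan 10, 2024

Jan 17, 2024 minus 7 days is Jan 10, 2024.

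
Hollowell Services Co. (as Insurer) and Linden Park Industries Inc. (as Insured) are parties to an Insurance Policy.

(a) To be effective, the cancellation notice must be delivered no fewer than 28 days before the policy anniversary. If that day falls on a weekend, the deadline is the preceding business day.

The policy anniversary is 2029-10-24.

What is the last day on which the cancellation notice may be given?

2029-09-26

Counting back 28 calendar days from 2029-10-24 gives 2029-09-26. That is a Wednesday, so no adjustment is needed.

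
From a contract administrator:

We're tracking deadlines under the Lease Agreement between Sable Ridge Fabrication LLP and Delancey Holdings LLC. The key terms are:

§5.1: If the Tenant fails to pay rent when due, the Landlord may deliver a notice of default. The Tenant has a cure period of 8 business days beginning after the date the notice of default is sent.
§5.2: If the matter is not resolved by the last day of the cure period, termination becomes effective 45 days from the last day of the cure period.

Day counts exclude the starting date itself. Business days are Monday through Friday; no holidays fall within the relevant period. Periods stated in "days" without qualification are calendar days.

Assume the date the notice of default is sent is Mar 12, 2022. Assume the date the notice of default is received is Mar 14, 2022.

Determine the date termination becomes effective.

May 7, 2022

The last day of the cure period: counting 8 business days from Saturday, Mar 12, 2022 (Mar 14, Mar 15, Mar 16, Mar 17, Mar 18, Mar 21, Mar 22, Mar 23, skipping weekends) reaches Wednesday, Mar 23, 2022.
Adding 45 calendar days to Mar 23, 2022 gives May 7, 2022, which is the date termination becomes effective.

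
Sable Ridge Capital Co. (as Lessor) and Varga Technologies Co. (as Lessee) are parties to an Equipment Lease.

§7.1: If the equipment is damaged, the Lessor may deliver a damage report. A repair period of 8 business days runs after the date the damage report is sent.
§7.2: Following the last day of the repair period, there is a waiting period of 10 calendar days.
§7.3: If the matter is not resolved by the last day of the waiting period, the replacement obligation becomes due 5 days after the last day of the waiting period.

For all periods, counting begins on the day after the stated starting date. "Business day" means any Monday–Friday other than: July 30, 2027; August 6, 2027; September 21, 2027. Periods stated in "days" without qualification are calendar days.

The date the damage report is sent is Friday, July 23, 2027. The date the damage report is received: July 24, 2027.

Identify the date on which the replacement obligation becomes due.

The last day of the repair period: 8 business days after Friday, July 23, 2027, skipping weekends and the listed holiday on Jul 30 — Jul 26, Jul 27, Jul 28, Jul 29, Aug 2, Aug 3, Aug 4, Aug 5 — lands on Thursday, August 5, 2027.
Adding 10 calendar days to August 5, 2027 gives August 15, 2027, which is the last day of the waiting period.
Adding 5 calendar days to August 15, 2027 gives August 20, 2027, which is the date on which the replacement obligation becomes due.

August 20, 2027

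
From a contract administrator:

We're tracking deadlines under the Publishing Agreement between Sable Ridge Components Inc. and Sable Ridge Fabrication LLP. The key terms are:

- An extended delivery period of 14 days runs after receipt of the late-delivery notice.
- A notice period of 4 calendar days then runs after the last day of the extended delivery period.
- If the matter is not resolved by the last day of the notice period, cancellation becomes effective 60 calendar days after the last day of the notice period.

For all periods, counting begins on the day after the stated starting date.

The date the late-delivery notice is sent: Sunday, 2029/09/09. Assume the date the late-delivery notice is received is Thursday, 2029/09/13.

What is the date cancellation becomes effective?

2029/11/30

The last day of the extended delivery period: 14 calendar days after 2029/09/13 is 2029/09/27.
The last day of the notice period: 4 calendar days after 2029/09/27 is 2029/10/01.
The date cancellation becomes effective: 60 calendar days after 2029/10/01 is 2029/11/30.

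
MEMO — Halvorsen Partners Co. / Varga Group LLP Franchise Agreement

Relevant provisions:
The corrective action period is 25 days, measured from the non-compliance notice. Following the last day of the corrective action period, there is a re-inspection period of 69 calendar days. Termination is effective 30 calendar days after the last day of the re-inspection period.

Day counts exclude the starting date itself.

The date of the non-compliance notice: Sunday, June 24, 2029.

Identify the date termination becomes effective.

Adding 25 calendar days to June 24, 2029 gives July 19, 2029, which is the last day of the corrective action period.
The last day of the re-inspection period: July 19, 2029 + 69 days = September 26, 2029.
The date termination becomes effective: 30 calendar days after September 26, 2029 is October 26, 2029.

October 26, 2029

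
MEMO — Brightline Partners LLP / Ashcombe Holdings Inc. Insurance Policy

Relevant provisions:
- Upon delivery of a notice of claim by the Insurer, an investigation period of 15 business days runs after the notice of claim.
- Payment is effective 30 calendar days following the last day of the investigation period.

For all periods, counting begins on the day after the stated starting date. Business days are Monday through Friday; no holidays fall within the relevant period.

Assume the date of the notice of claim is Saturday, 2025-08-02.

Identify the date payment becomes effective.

From Saturday, 2025-08-02, 15 business days (Aug 4, Aug 5, Aug 6, Aug 7, …, Aug 20, Aug 21, Aug 22, skipping weekends) brings us to Friday, 2025-08-22, which is the last day of the investigation period.
The date payment becomes effective: 30 calendar days after 2025-08-22 is 2025-09-21.

2025-09-21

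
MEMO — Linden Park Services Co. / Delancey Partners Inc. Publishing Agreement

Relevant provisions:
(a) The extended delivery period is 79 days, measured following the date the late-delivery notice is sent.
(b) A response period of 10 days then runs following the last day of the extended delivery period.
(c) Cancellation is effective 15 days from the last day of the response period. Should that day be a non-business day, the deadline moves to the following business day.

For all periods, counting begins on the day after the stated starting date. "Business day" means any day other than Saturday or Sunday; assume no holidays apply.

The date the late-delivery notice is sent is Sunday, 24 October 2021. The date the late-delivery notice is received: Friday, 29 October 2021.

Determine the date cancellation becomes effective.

7 February 2022

Adding 79 calendar days to 24 October 2021 gives 11 January 2022, which is the last day of the extended delivery period.
The last day of the response period: 10 calendar days after 11 January 2022 is 21 January 2022.
The date cancellation becomes effective: 15 calendar days after 21 January 2022 is 5 February 2022. That falls on a Saturday, so it rolls to the next business day, Monday, 7 February 2022.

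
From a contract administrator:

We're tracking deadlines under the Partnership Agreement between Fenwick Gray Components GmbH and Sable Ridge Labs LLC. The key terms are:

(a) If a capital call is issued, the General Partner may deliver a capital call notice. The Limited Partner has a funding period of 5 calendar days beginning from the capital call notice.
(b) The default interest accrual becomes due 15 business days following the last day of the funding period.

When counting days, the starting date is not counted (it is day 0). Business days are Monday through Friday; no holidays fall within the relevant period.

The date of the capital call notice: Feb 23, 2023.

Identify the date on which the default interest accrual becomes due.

The last day of the funding period: 5 calendar days after Feb 23, 2023 is Feb 28, 2023.
From Tuesday, Feb 28, 2023, 15 business days (Mar 1, Mar 2, Mar 3, Mar 6, …, Mar 17, Mar 20, Mar 21, skipping weekends) brings us to Tuesday, Mar 21, 2023, which is the date on which the default interest accrual becomes due.

Mar 21, 2023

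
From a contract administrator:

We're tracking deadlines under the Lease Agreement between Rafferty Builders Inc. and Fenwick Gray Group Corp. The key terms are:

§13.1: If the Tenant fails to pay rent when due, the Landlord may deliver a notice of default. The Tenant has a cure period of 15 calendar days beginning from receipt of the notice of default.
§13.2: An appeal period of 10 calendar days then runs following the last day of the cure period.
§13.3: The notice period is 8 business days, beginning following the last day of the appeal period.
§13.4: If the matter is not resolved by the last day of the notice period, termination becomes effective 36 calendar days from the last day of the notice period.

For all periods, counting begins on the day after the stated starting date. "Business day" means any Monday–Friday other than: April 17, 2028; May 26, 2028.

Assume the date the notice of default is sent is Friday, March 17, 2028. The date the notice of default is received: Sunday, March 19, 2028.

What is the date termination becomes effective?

The last day of the cure period: March 19, 2028 + 15 days = April 3, 2028.
The last day of the appeal period: April 3, 2028 + 10 days = April 13, 2028.
The last day of the notice period: 8 business days after Thursday, April 13, 2028, skipping weekends and the listed holiday on Apr 17 — Apr 14, Apr 18, Apr 19, Apr 20, Apr 21, Apr 24, Apr 25, Apr 26 — lands on Wednesday, April 26, 2028.
The date termination becomes effective: 36 calendar days after April 26, 2028 is June 1, 2028.

June 1, 2028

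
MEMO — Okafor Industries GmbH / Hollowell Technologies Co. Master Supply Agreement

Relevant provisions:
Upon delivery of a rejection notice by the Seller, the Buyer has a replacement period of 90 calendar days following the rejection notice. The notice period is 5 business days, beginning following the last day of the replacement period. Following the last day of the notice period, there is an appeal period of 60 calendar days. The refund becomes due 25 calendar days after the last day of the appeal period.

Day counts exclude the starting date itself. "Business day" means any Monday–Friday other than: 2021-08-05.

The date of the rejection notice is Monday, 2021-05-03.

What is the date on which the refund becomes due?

The last day of the replacement period: 90 calendar days after 2021-05-03 is 2021-08-01.
The last day of the notice period: 5 business days after Sunday, 2021-08-01, skipping weekends and the listed holiday on Aug 5 — Aug 2, Aug 3, Aug 4, Aug 6, Aug 9 — lands on Monday, 2021-08-09.
The last day of the appeal period: 2021-08-09 + 60 days = 2021-10-08.
Adding 25 calendar days to 2021-10-08 gives 2021-11-02, which is the date on which the refund becomes due.

2021-11-02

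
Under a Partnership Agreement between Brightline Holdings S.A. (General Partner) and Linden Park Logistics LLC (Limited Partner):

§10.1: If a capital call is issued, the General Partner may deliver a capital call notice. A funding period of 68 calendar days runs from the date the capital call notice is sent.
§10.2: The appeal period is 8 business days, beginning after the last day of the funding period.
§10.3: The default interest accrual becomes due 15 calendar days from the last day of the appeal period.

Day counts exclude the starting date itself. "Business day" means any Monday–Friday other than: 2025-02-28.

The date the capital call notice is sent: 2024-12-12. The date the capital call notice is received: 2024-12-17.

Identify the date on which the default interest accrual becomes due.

2025-03-18

Adding 68 calendar days to 2024-12-12 gives 2025-02-18, which is the last day of the funding period.
From Tuesday, 2025-02-18, 8 business days (Feb 19, Feb 20, Feb 21, Feb 24, Feb 25, Feb 26, Feb 27, Mar 3, skipping weekends and the listed holiday on Feb 28) brings us to Monday, 2025-03-03, which is the last day of the appeal period.
Adding 15 calendar days to 2025-03-03 gives 2025-03-18, which is the date on which the default interest accrual becomes due.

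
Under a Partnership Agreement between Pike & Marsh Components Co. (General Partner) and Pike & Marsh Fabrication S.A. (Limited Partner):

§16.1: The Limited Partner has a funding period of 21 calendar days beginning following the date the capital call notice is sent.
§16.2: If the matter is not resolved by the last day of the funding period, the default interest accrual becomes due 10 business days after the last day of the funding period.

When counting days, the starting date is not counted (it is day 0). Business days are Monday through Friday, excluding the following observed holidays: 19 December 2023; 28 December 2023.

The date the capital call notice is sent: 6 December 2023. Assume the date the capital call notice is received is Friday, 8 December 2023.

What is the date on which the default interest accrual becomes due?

Adding 21 calendar days to 6 December 2023 gives 27 December 2023, which is the last day of the funding period.
The date on which the default interest accrual becomes due: counting 10 business days from Wednesday, 27 December 2023 (Dec 29, Jan 1, Jan 2, Jan 3, Jan 4, Jan 5, Jan 8, Jan 9, Jan 10, Jan 11, skipping weekends and the listed holiday on Dec 28) reaches Thursday, 11 January 2024.

11 January 2024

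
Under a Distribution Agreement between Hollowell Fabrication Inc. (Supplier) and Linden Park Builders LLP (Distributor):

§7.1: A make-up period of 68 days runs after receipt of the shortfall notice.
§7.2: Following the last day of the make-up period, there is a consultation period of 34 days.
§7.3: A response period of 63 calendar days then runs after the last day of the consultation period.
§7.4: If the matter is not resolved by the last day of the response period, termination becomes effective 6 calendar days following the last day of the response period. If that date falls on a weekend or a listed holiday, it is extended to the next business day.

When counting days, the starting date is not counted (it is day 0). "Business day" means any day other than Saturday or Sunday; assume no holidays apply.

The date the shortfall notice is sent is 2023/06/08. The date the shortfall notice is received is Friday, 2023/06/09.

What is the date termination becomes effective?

Adding 68 calendar days to 2023/06/09 gives 2023/08/16, which is the last day of the make-up period.
The last day of the consultation period: 2023/08/16 + 34 days = 2023/09/19.
Adding 63 calendar days to 2023/09/19 gives 2023/11/21, which is the last day of the response period.
The date termination becomes effective: 6 calendar days after 2023/11/21 is 2023/11/27. 2023/11/27 is a Monday, so no roll-forward applies.

2023/11/27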